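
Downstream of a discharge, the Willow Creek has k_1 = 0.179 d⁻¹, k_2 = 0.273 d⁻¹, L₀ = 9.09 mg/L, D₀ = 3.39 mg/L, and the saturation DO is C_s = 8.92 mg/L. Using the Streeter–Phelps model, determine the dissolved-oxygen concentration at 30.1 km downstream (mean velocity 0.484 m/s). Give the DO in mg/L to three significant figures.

Travel time t = x/v = 30.1 km / (0.484 m/s) = 30100 m / 0.484 m/s = 62190 s = 0.7198 d.
k_1 L₀/(k_2−k_1) = 0.179×9.09/(0.273−0.179) = 1.627/0.09400 = 17.31 mg/L.
e^(−k_1 t) = e^(−0.179×0.7198) = 0.8791; e^(−k_2 t) = e^(−0.273×0.7198) = 0.8216.
D = 17.31 × (0.8791 − 0.8216) + 3.39 × 0.8216 = 0.9955 + 2.785 = 3.781 mg/L.
DO = C_s − D = 8.92 − 3.781 = 5.139 mg/L.

DO ≈ 5.14 mg/L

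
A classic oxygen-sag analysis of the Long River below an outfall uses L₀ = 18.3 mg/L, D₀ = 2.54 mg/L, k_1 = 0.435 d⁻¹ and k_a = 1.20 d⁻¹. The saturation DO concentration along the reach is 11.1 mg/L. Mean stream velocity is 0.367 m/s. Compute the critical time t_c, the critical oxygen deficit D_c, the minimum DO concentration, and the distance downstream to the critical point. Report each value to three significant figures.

t_c ≈ 0.961 d; D_c ≈ 4.37 mg/L; min DO ≈ 6.73 mg/L; x_c ≈ 30.5 km

At the critical point dD/dt = 0, so k_1 L₀ e^(−k_1 t) = k_a D. Substituting D(t) from the Streeter–Phelps equation and solving for t gives
t_c = ln[(k_a/k_1)(1 − D₀(k_a−k_1)/(k_1 L₀))] / (k_a−k_1).
Here k_a−k_1 = 0.7650 d⁻¹ and 1 − D₀(k_a−k_1)/(k_1 L₀) = 1 − 2.54×0.7650/(0.435×18.3) = 0.7559, so
t_c = ln(2.759 × 0.7559) / 0.7650 = 0.7349 / 0.7650 = 0.9606 d.
L(t_c) = L₀ e^(−k_1 t_c) = 18.3 × 0.6584 = 12.05 mg/L, and at the critical point k_a D_c = k_1 L, so D_c = (0.435/1.20) × 12.05 = 4.368 mg/L.
Minimum DO = C_s − D_c = 11.1 − 4.368 = 6.732 mg/L.
x_c = v t_c = 0.367 m/s × 0.9606 d × 86400 s/d = 30460 m ≈ 30.5 km.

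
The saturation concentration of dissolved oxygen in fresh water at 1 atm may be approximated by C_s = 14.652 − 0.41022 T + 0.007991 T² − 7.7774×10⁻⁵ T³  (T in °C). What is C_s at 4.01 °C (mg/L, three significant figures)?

C_s = 14.652 − 0.41022×4.01 + 0.007991×4.01² − 7.7774×10⁻⁵×4.01³ = 13.13 mg/L.

C_s ≈ 13.1 mg/L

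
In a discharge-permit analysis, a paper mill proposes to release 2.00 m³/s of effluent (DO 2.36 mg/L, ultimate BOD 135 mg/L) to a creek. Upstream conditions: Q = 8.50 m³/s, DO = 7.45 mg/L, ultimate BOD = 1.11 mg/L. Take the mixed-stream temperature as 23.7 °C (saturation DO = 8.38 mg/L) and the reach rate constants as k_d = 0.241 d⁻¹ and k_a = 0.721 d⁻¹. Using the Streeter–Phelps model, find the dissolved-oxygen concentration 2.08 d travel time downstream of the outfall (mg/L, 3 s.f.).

Mixed DO = (8.50×7.45 + 2.00×2.36)/(8.50+2.00) = 68.05/10.50 = 6.480 mg/L.
Mixed L₀ = (8.50×1.11 + 2.00×135)/(10.50) = 279.4/10.50 = 26.61 mg/L.
Initial deficit D₀ = C_s − DO₀ = 8.38 − 6.480 = 1.900 mg/L.
D(2.08) = [0.241×26.61/(0.721−0.241)](e^(−0.241×2.08) − e^(−0.721×2.08)) + 1.900 e^(−0.721×2.08)
= 13.36 × (0.6058 − 0.2232) + 1.900 × 0.2232 = 5.536 mg/L.
DO = 8.38 − 5.536 = 2.844 mg/L.

DO ≈ 2.84 mg/L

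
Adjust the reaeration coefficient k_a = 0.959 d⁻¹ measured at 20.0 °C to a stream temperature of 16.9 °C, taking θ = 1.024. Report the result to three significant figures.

k_a ≈ 0.891 d⁻¹

k_a(T₂) = k_a(T₁) · θ^(T₂−T₁) = 0.959 × 1.024^(16.9−20.0)
= 0.959 × 1.024^-3.10 = 0.959 × 0.9291 = 0.8910 d⁻¹.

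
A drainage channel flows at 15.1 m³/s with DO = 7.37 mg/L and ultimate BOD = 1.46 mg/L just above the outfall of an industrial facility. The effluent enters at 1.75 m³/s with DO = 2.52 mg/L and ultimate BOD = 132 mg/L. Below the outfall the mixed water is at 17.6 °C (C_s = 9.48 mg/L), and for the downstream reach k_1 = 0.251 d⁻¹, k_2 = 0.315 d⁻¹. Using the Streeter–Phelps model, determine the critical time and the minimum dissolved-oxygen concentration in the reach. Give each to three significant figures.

Mixed DO = (15.1×7.37 + 1.75×2.52)/(15.1+1.75) = 115.7/16.85 = 6.866 mg/L.
Mixed L₀ = (15.1×1.46 + 1.75×132)/(16.85) = 253.0/16.85 = 15.02 mg/L.
Initial deficit D₀ = C_s − DO₀ = 9.48 − 6.866 = 2.614 mg/L.
t_c = (1/0.06400) ln[(0.315/0.251)(1 − 2.614×0.06400/(0.251×15.02))] = 15.62 × ln(1.199) = 2.839 d.
D_c = (0.251/0.315) × 15.02 × e^(−0.251×2.839) = 0.7968 × 15.02 × 0.4903 = 5.867 mg/L.
Minimum DO = 9.48 − 5.867 = 3.613 mg/L.

t_c ≈ 2.84 d; minimum DO ≈ 3.61 mg/L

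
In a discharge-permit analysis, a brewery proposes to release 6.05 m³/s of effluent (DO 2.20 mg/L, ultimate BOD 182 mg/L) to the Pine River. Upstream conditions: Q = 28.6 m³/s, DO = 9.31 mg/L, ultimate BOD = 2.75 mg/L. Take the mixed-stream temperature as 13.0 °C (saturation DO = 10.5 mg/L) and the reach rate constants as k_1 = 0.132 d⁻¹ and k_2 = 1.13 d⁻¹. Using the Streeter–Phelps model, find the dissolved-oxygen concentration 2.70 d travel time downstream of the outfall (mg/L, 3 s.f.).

Mixed DO = (28.6×9.31 + 6.05×2.20)/(28.6+6.05) = 279.6/34.65 = 8.069 mg/L.
Mixed L₀ = (28.6×2.75 + 6.05×182)/(34.65) = 1180/34.65 = 34.05 mg/L.
Initial deficit D₀ = C_s − DO₀ = 10.5 − 8.069 = 2.431 mg/L.
D(2.70) = [0.132×34.05/(1.13−0.132)](e^(−0.132×2.70) − e^(−1.13×2.70)) + 2.431 e^(−1.13×2.70)
= 4.503 × (0.7002 − 0.04731) + 2.431 × 0.04731 = 3.055 mg/L.
DO = 10.5 − 3.055 = 7.445 mg/L.

DO ≈ 7.44 mg/L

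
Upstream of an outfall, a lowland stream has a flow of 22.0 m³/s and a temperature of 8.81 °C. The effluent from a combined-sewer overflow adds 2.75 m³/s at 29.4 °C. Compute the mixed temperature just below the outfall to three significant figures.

11.1 °C

Flow-weighted mixing: C = (Q_r C_r + Q_w C_w)/(Q_r + Q_w)
= (22.0×8.81 + 2.75×29.4)/(22.0 + 2.75) = 274.7/24.75 = 11.10 °C.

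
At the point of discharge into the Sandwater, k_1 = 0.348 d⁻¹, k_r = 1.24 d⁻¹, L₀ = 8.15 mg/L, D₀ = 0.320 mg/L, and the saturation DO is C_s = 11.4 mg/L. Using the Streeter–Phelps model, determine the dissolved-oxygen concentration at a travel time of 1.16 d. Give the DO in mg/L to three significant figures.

k_1 L₀/(k_r−k_1) = 0.348×8.15/(1.24−0.348) = 2.836/0.8920 = 3.180 mg/L.
e^(−k_1 t) = e^(−0.348×1.160) = 0.6679; e^(−k_r t) = e^(−1.24×1.160) = 0.2373.
D = 3.180 × (0.6679 − 0.2373) + 0.320 × 0.2373 = 1.369 + 0.07594 = 1.445 mg/L.
DO = C_s − D = 11.4 − 1.445 = 9.955 mg/L.

DO ≈ 9.96 mg/L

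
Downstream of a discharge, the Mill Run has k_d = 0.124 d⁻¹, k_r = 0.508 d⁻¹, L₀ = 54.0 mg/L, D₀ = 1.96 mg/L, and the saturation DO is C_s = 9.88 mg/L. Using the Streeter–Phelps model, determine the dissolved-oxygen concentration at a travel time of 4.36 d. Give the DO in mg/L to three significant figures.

k_d L₀/(k_r−k_d) = 0.124×54.0/(0.508−0.124) = 6.696/0.3840 = 17.44 mg/L.
e^(−k_d t) = e^(−0.124×4.360) = 0.5824; e^(−k_r t) = e^(−0.508×4.360) = 0.1092.
D = 17.44 × (0.5824 − 0.1092) + 1.96 × 0.1092 = 8.252 + 0.2140 = 8.466 mg/L.
DO = C_s − D = 9.88 − 8.466 = 1.414 mg/L.

DO ≈ 1.41 mg/L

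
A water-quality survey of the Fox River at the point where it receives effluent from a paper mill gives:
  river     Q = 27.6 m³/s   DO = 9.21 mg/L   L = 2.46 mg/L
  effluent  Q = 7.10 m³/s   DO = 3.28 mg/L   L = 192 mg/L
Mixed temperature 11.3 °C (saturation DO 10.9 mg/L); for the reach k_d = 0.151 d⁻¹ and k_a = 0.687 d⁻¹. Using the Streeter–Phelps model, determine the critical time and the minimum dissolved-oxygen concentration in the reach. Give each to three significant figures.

Mixed DO = (27.6×9.21 + 7.10×3.28)/(27.6+7.10) = 277.5/34.70 = 7.997 mg/L.
Mixed L₀ = (27.6×2.46 + 7.10×192)/(34.70) = 1431/34.70 = 41.24 mg/L.
Initial deficit D₀ = C_s − DO₀ = 10.9 − 7.997 = 2.903 mg/L.
t_c = (1/0.5360) ln[(0.687/0.151)(1 − 2.903×0.5360/(0.151×41.24))] = 1.866 × ln(3.413) = 2.290 d.
D_c = (0.151/0.687) × 41.24 × e^(−0.151×2.290) = 0.2198 × 41.24 × 0.7076 = 6.415 mg/L.
Minimum DO = 10.9 − 6.415 = 4.485 mg/L.

t_c ≈ 2.29 d; minimum DO ≈ 4.49 mg/L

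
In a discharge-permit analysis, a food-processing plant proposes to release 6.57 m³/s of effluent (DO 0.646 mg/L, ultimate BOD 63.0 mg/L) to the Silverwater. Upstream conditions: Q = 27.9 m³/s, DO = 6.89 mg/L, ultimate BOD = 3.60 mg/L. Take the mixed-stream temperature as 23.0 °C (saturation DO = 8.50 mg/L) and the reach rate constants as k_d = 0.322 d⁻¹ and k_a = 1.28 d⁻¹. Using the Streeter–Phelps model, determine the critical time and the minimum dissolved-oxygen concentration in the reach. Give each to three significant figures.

t_c ≈ 0.588 d; minimum DO ≈ 5.39 mg/L

Mixed DO = (27.9×6.89 + 6.57×0.646)/(27.9+6.57) = 196.5/34.47 = 5.700 mg/L.
Mixed L₀ = (27.9×3.60 + 6.57×63.0)/(34.47) = 514.4/34.47 = 14.92 mg/L.
Initial deficit D₀ = C_s − DO₀ = 8.50 − 5.700 = 2.800 mg/L.
t_c = (1/0.9580) ln[(1.28/0.322)(1 − 2.800×0.9580/(0.322×14.92))] = 1.044 × ln(1.756) = 0.5876 d.
D_c = (0.322/1.28) × 14.92 × e^(−0.322×0.5876) = 0.2516 × 14.92 × 0.8276 = 3.107 mg/L.
Minimum DO = 8.50 − 3.107 = 5.393 mg/L.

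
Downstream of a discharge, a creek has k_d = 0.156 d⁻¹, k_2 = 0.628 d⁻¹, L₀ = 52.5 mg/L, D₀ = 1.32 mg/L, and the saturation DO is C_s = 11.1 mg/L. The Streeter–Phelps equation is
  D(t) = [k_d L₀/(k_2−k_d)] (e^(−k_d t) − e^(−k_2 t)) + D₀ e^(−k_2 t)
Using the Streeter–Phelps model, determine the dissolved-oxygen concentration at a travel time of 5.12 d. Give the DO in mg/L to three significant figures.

DO ≈ 3.94 mg/L

k_d L₀/(k_2−k_d) = 0.156×52.5/(0.628−0.156) = 8.190/0.4720 = 17.35 mg/L.
e^(−k_d t) = e^(−0.156×5.120) = 0.4499; e^(−k_2 t) = e^(−0.628×5.120) = 0.04014.
D = 17.35 × (0.4499 − 0.04014) + 1.32 × 0.04014 = 7.110 + 0.05299 = 7.163 mg/L.
DO = C_s − D = 11.1 − 7.163 = 3.937 mg/L.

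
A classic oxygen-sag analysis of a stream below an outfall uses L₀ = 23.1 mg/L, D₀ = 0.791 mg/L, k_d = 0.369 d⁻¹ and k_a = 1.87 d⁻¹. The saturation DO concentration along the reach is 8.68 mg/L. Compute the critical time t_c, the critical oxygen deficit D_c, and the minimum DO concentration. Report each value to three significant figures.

t_c ≈ 0.981 d; D_c ≈ 3.17 mg/L; min DO ≈ 5.51 mg/L

t_c = [1/(k_a−k_d)] ln[(k_a/k_d)(1 − D₀(k_a−k_d)/(k_d L₀))]
= [1/(1.87−0.369)] ln[(1.87/0.369)(1 − 0.791×1.501/(0.369×23.1))]
= (1/1.501) ln[5.068 × 0.8607] = 0.6662 × ln(4.362) = 0.6662 × 1.473 = 0.9813 d.
D_c = (k_d/k_a) L₀ e^(−k_d t_c) = (0.369/1.87) × 23.1 × e^(−0.369×0.9813) = 0.1973 × 23.1 × 0.6962 = 3.174 mg/L.
Minimum DO = C_s − D_c = 8.68 − 3.174 = 5.506 mg/L.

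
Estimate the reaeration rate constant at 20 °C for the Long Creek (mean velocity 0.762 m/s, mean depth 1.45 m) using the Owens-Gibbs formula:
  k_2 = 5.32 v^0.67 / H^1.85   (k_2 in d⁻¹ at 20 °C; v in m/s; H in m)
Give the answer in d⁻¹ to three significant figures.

k_2 ≈ 2.23 d⁻¹

k_2 = 5.32 × 0.762^0.67 / 1.45^1.85 = 5.32 × 0.8335 / 1.989 = 2.230 d⁻¹.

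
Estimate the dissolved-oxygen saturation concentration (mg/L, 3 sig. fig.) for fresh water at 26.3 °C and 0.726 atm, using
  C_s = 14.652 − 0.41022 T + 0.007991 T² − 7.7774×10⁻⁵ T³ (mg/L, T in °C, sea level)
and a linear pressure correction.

At sea level: C_s = 14.652 − 0.41022×26.3 + 0.007991×26.3² − 7.7774×10⁻⁵×26.3³ = 7.976 mg/L.
Pressure correction: C_s' = 7.976 × 0.726 = 5.790 mg/L.

C_s ≈ 5.79 mg/L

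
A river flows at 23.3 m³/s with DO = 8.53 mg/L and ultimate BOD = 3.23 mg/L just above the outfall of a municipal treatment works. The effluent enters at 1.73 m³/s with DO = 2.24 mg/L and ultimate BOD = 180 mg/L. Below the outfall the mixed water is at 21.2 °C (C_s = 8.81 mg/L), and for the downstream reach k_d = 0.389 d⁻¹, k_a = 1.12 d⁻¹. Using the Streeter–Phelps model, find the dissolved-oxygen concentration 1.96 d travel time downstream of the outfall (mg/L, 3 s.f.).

DO ≈ 5.81 mg/L

Mixed DO = (23.3×8.53 + 1.73×2.24)/(23.3+1.73) = 202.6/25.03 = 8.095 mg/L.
Mixed L₀ = (23.3×3.23 + 1.73×180)/(25.03) = 386.7/25.03 = 15.45 mg/L.
Initial deficit D₀ = C_s − DO₀ = 8.81 − 8.095 = 0.7147 mg/L.
D(1.96) = [0.389×15.45/(1.12−0.389)](e^(−0.389×1.96) − e^(−1.12×1.96)) + 0.7147 e^(−1.12×1.96)
= 8.221 × (0.4665 − 0.1113) + 0.7147 × 0.1113 = 2.999 mg/L.
DO = 8.81 − 2.999 = 5.811 mg/L.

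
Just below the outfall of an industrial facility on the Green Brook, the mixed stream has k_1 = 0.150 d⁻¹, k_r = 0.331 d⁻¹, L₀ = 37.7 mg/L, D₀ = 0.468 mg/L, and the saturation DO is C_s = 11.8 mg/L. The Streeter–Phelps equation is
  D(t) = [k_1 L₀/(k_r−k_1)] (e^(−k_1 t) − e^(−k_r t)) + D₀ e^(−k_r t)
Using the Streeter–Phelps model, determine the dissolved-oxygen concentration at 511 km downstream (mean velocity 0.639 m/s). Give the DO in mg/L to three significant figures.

Travel time t = x/v = 511 km / (0.639 m/s) = 511000 m / 0.639 m/s = 799700 s = 9.256 d.
k_1 L₀/(k_r−k_1) = 0.150×37.7/(0.331−0.150) = 5.655/0.1810 = 31.24 mg/L.
e^(−k_1 t) = e^(−0.150×9.256) = 0.2495; e^(−k_r t) = e^(−0.331×9.256) = 0.04672.
D = 31.24 × (0.2495 − 0.04672) + 0.468 × 0.04672 = 6.335 + 0.02186 = 6.357 mg/L.
DO = C_s − D = 11.8 − 6.357 = 5.443 mg/L.

DO ≈ 5.44 mg/L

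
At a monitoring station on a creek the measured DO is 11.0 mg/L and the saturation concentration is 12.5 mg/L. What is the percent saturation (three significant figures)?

88.0 % saturation

% saturation = C/C_s × 100 = 11.0/12.5 × 100 = 88.0 %.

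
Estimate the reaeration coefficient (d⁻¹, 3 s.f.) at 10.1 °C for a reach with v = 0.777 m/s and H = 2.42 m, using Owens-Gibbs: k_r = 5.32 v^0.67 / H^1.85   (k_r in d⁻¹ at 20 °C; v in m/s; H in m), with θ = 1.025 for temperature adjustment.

k_r(20) = 5.32 × 0.777^0.67 / 2.42^1.85 = 5.32 × 0.8445 / 5.129 = 0.8759 d⁻¹.
k_r(10.1) = 0.8759 × 1.025^(10.1−20) = 0.8759 × 0.7831 = 0.6859 d⁻¹.

k_r ≈ 0.686 d⁻¹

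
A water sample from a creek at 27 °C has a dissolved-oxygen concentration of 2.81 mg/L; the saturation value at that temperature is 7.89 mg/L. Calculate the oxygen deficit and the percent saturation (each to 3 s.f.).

D = C_s − C = 7.89 − 2.81 = 5.08 mg/L.
% saturation = 2.81/7.89 × 100 = 35.6 %.

D ≈ 5.08 mg/L; 35.6 % saturation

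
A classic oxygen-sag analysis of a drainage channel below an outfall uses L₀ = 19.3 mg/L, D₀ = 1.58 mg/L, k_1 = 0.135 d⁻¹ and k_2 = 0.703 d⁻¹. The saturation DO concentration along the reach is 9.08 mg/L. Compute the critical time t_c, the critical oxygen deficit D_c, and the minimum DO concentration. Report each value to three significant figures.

t_c ≈ 2.16 d; D_c ≈ 2.77 mg/L; min DO ≈ 6.31 mg/L

At the critical point dD/dt = 0, so k_1 L₀ e^(−k_1 t) = k_2 D. Substituting D(t) from the Streeter–Phelps equation and solving for t gives
t_c = ln[(k_2/k_1)(1 − D₀(k_2−k_1)/(k_1 L₀))] / (k_2−k_1).
Here k_2−k_1 = 0.5680 d⁻¹ and 1 − D₀(k_2−k_1)/(k_1 L₀) = 1 − 1.58×0.5680/(0.135×19.3) = 0.6556, so
t_c = ln(5.207 × 0.6556) / 0.5680 = 1.228 / 0.5680 = 2.162 d.
D_c = (k_1/k_2) L₀ e^(−k_1 t_c) = (0.135/0.703) × 19.3 × e^(−0.135×2.162) = 0.1920 × 19.3 × 0.7469 = 2.768 mg/L.
Minimum DO = C_s − D_c = 9.08 − 2.768 = 6.312 mg/L.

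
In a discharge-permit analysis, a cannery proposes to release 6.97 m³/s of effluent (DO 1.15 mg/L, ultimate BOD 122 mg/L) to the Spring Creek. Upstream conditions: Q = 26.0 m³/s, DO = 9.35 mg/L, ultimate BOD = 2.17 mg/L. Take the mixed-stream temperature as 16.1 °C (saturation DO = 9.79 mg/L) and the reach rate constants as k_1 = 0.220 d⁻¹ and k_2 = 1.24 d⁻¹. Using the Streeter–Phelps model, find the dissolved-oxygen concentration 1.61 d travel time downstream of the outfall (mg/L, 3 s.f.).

Mixed DO = (26.0×9.35 + 6.97×1.15)/(26.0+6.97) = 251.1/32.97 = 7.616 mg/L.
Mixed L₀ = (26.0×2.17 + 6.97×122)/(32.97) = 906.8/32.97 = 27.50 mg/L.
Initial deficit D₀ = C_s − DO₀ = 9.79 − 7.616 = 2.174 mg/L.
D(1.61) = [0.220×27.50/(1.24−0.220)](e^(−0.220×1.61) − e^(−1.24×1.61)) + 2.174 e^(−1.24×1.61)
= 5.932 × (0.7017 − 0.1358) + 2.174 × 0.1358 = 3.652 mg/L.
DO = 9.79 − 3.652 = 6.138 mg/L.

DO ≈ 6.14 mg/L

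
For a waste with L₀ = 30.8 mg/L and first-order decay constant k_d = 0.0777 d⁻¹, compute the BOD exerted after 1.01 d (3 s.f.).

y ≈ 2.32 mg/L

y_t = L₀(1 − e^(−k_d t)) = 30.8 × (1 − e^(−0.0777×1.01))
= 30.8 × (1 − 0.9245) = 30.8 × 0.07548 = 2.325 mg/L.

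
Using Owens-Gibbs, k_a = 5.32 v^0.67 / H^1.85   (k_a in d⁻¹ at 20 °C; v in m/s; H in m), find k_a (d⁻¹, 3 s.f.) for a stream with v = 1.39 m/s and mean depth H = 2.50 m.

k_a ≈ 1.22 d⁻¹

k_a = 5.32 × 1.39^0.67 / 2.50^1.85 = 5.32 × 1.247 / 5.447 = 1.218 d⁻¹.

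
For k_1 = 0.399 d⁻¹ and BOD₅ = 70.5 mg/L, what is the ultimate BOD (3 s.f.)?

BOD₅ = L₀(1 − e^(−5k_1)) ⇒ L₀ = BOD₅ / (1 − e^(−5×0.399))
= 70.5 / (1 − 0.1360) = 70.5 / 0.8640 = 81.60 mg/L.

L₀ ≈ 81.6 mg/L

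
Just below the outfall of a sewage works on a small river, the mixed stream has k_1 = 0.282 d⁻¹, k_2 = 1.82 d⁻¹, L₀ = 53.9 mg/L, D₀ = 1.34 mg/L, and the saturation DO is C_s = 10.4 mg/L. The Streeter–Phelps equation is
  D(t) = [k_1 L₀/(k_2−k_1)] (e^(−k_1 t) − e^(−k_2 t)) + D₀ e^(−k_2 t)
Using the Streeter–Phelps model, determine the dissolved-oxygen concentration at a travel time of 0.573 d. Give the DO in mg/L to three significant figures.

k_1 L₀/(k_2−k_1) = 0.282×53.9/(1.82−0.282) = 15.20/1.538 = 9.883 mg/L.
e^(−k_1 t) = e^(−0.282×0.5730) = 0.8508; e^(−k_2 t) = e^(−1.82×0.5730) = 0.3524.
D = 9.883 × (0.8508 − 0.3524) + 1.34 × 0.3524 = 4.925 + 0.4723 = 5.397 mg/L.
DO = C_s − D = 10.4 − 5.397 = 5.003 mg/L.

DO ≈ 5.00 mg/L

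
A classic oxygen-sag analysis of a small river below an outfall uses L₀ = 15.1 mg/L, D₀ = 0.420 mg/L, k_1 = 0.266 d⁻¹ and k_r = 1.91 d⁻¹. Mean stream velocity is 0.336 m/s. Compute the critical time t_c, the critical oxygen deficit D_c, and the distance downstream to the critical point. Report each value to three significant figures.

t_c ≈ 1.08 d; D_c ≈ 1.58 mg/L; x_c ≈ 31.5 km

t_c = [1/(k_r−k_1)] ln[(k_r/k_1)(1 − D₀(k_r−k_1)/(k_1 L₀))]
= [1/(1.91−0.266)] ln[(1.91/0.266)(1 − 0.420×1.644/(0.266×15.1))]
= (1/1.644) ln[7.180 × 0.8281] = 0.6083 × ln(5.946) = 0.6083 × 1.783 = 1.084 d.
D_c = (k_1/k_r) L₀ e^(−k_1 t_c) = (0.266/1.91) × 15.1 × e^(−0.266×1.084) = 0.1393 × 15.1 × 0.7494 = 1.576 mg/L.
x_c = v t_c = 0.336 m/s × 1.084 d × 86400 s/d = 31480 m ≈ 31.5 km.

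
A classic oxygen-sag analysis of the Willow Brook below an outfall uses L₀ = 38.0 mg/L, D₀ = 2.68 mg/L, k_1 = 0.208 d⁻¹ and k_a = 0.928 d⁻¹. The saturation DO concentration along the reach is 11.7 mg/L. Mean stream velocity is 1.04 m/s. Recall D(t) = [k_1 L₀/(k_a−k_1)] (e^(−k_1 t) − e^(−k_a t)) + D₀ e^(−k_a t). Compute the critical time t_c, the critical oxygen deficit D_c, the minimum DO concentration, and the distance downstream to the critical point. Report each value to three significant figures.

t_c ≈ 1.69 d; D_c ≈ 5.99 mg/L; min DO ≈ 5.71 mg/L; x_c ≈ 152 km

At the critical point dD/dt = 0, so k_1 L₀ e^(−k_1 t) = k_a D. Substituting D(t) from the Streeter–Phelps equation and solving for t gives
t_c = ln[(k_a/k_1)(1 − D₀(k_a−k_1)/(k_1 L₀))] / (k_a−k_1).
Here k_a−k_1 = 0.7200 d⁻¹ and 1 − D₀(k_a−k_1)/(k_1 L₀) = 1 − 2.68×0.7200/(0.208×38.0) = 0.7559, so
t_c = ln(4.462 × 0.7559) / 0.7200 = 1.216 / 0.7200 = 1.688 d.
L(t_c) = L₀ e^(−k_1 t_c) = 38.0 × 0.7039 = 26.75 mg/L, and at the critical point k_a D_c = k_1 L, so D_c = (0.208/0.928) × 26.75 = 5.995 mg/L.
Minimum DO = C_s − D_c = 11.7 − 5.995 = 5.705 mg/L.
x_c = v t_c = 1.04 m/s × 1.688 d × 86400 s/d = 151700 m ≈ 152 km.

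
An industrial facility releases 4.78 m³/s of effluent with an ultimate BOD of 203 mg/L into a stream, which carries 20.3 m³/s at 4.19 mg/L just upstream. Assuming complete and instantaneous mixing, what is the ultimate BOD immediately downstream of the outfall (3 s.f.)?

42.1 mg/L

Flow-weighted mixing: C = (Q_r C_r + Q_w C_w)/(Q_r + Q_w)
= (20.3×4.19 + 4.78×203)/(20.3 + 4.78) = 1055/25.08 = 42.08 mg/L.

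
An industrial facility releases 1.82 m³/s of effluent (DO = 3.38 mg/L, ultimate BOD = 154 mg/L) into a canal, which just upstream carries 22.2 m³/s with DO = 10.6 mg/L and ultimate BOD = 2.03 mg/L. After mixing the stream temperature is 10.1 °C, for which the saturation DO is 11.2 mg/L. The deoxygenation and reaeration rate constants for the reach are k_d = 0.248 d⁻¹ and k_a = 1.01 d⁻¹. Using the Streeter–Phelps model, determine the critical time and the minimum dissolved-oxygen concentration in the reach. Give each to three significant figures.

Mixed DO = (22.2×10.6 + 1.82×3.38)/(22.2+1.82) = 241.5/24.02 = 10.05 mg/L.
Mixed L₀ = (22.2×2.03 + 1.82×154)/(24.02) = 325.3/24.02 = 13.54 mg/L.
Initial deficit D₀ = C_s − DO₀ = 11.2 − 10.05 = 1.147 mg/L.
t_c = (1/0.7620) ln[(1.01/0.248)(1 − 1.147×0.7620/(0.248×13.54))] = 1.312 × ln(3.013) = 1.447 d.
D_c = (0.248/1.01) × 13.54 × e^(−0.248×1.447) = 0.2455 × 13.54 × 0.6984 = 2.323 mg/L.
Minimum DO = 11.2 − 2.323 = 8.877 mg/L.

t_c ≈ 1.45 d; minimum DO ≈ 8.88 mg/L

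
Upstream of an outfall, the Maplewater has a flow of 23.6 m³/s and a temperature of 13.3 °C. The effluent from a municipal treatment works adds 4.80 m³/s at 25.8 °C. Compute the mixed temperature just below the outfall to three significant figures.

Flow-weighted mixing: C = (Q_r C_r + Q_w C_w)/(Q_r + Q_w)
= (23.6×13.3 + 4.80×25.8)/(23.6 + 4.80) = 437.7/28.40 = 15.41 °C.

15.4 °C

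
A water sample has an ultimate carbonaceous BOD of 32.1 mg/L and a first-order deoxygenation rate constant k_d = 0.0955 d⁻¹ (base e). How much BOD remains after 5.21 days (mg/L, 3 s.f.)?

L ≈ 19.5 mg/L

L_t = L₀ e^(−k_d t) = 32.1 × e^(−0.0955×5.21) = 32.1 × 0.6080 = 19.52 mg/L.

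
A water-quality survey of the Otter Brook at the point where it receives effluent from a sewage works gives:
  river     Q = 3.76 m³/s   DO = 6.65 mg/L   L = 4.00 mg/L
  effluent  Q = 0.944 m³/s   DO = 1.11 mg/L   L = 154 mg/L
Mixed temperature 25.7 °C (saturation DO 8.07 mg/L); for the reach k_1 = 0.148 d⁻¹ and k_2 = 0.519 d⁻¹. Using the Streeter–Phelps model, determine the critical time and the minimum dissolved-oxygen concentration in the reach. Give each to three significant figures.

t_c ≈ 2.83 d; minimum DO ≈ 1.67 mg/L

Mixed DO = (3.76×6.65 + 0.944×1.11)/(3.76+0.944) = 26.05/4.704 = 5.538 mg/L.
Mixed L₀ = (3.76×4.00 + 0.944×154)/(4.704) = 160.4/4.704 = 34.10 mg/L.
Initial deficit D₀ = C_s − DO₀ = 8.07 − 5.538 = 2.532 mg/L.
t_c = (1/0.3710) ln[(0.519/0.148)(1 − 2.532×0.3710/(0.148×34.10))] = 2.695 × ln(2.854) = 2.827 d.
D_c = (0.148/0.519) × 34.10 × e^(−0.148×2.827) = 0.2852 × 34.10 × 0.6581 = 6.400 mg/L.
Minimum DO = 8.07 − 6.400 = 1.670 mg/L.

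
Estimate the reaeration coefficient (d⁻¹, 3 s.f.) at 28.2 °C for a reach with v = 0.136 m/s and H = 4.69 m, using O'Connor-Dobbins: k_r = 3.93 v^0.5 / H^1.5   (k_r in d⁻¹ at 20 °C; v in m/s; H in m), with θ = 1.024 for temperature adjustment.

k_r ≈ 0.173 d⁻¹

k_r(20) = 3.93 × 0.136^0.5 / 4.69^1.5 = 3.93 × 0.3688 / 10.16 = 0.1427 d⁻¹.
k_r(28.2) = 0.1427 × 1.024^(28.2−20) = 0.1427 × 1.215 = 0.1733 d⁻¹.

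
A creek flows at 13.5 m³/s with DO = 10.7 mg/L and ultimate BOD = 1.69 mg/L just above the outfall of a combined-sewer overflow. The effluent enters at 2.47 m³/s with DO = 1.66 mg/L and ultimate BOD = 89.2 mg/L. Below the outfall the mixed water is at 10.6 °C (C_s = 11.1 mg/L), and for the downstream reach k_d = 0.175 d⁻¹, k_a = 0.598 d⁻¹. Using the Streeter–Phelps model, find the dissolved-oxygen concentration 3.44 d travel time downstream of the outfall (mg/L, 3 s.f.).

DO ≈ 8.23 mg/L

Mixed DO = (13.5×10.7 + 2.47×1.66)/(13.5+2.47) = 148.6/15.97 = 9.302 mg/L.
Mixed L₀ = (13.5×1.69 + 2.47×89.2)/(15.97) = 243.1/15.97 = 15.22 mg/L.
Initial deficit D₀ = C_s − DO₀ = 11.1 − 9.302 = 1.798 mg/L.
D(3.44) = [0.175×15.22/(0.598−0.175)](e^(−0.175×3.44) − e^(−0.598×3.44)) + 1.798 e^(−0.598×3.44)
= 6.299 × (0.5477 − 0.1278) + 1.798 × 0.1278 = 2.875 mg/L.
DO = 11.1 − 2.875 = 8.225 mg/L.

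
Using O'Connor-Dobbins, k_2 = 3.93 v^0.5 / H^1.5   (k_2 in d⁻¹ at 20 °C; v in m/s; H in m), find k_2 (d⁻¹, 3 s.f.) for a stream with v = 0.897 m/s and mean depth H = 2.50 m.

k_2 = 3.93 × 0.897^0.5 / 2.50^1.5 = 3.93 × 0.9471 / 3.953 = 0.9416 d⁻¹.

k_2 ≈ 0.942 d⁻¹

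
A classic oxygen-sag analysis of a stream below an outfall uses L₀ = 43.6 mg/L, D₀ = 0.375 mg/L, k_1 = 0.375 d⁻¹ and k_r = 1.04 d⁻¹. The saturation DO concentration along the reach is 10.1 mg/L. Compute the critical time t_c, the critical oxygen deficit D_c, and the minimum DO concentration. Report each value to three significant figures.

t_c ≈ 1.51 d; D_c ≈ 8.92 mg/L; min DO ≈ 1.18 mg/L

At the critical point dD/dt = 0, so k_1 L₀ e^(−k_1 t) = k_r D. Substituting D(t) from the Streeter–Phelps equation and solving for t gives
t_c = ln[(k_r/k_1)(1 − D₀(k_r−k_1)/(k_1 L₀))] / (k_r−k_1).
Here k_r−k_1 = 0.6650 d⁻¹ and 1 − D₀(k_r−k_1)/(k_1 L₀) = 1 − 0.375×0.6650/(0.375×43.6) = 0.9847, so
t_c = ln(2.773 × 0.9847) / 0.6650 = 1.005 / 0.6650 = 1.511 d.
D_c = (k_1/k_r) L₀ e^(−k_1 t_c) = (0.375/1.04) × 43.6 × e^(−0.375×1.511) = 0.3606 × 43.6 × 0.5675 = 8.921 mg/L.
Minimum DO = C_s − D_c = 10.1 − 8.921 = 1.179 mg/L.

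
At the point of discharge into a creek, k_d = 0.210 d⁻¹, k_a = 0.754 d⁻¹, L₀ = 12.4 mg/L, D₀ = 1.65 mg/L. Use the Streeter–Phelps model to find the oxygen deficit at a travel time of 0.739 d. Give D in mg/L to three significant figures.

k_d L₀/(k_a−k_d) = 0.210×12.4/(0.754−0.210) = 2.604/0.5440 = 4.787 mg/L.
e^(−k_d t) = e^(−0.210×0.7390) = 0.8563; e^(−k_a t) = e^(−0.754×0.7390) = 0.5728.
D = 4.787 × (0.8563 − 0.5728) + 1.65 × 0.5728 = 1.357 + 0.9451 = 2.302 mg/L.

D ≈ 2.30 mg/L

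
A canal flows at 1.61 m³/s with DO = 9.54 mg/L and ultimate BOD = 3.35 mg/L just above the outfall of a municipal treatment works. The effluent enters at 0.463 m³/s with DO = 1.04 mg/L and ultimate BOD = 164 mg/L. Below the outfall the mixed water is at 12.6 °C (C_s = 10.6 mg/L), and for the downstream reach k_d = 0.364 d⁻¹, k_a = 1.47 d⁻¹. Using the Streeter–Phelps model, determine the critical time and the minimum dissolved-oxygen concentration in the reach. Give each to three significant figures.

t_c ≈ 1.03 d; minimum DO ≈ 3.92 mg/L

Mixed DO = (1.61×9.54 + 0.463×1.04)/(1.61+0.463) = 15.84/2.073 = 7.642 mg/L.
Mixed L₀ = (1.61×3.35 + 0.463×164)/(2.073) = 81.33/2.073 = 39.23 mg/L.
Initial deficit D₀ = C_s − DO₀ = 10.6 − 7.642 = 2.958 mg/L.
t_c = (1/1.106) ln[(1.47/0.364)(1 − 2.958×1.106/(0.364×39.23))] = 0.9042 × ln(3.113) = 1.027 d.
D_c = (0.364/1.47) × 39.23 × e^(−0.364×1.027) = 0.2476 × 39.23 × 0.6881 = 6.685 mg/L.
Minimum DO = 10.6 − 6.685 = 3.915 mg/L.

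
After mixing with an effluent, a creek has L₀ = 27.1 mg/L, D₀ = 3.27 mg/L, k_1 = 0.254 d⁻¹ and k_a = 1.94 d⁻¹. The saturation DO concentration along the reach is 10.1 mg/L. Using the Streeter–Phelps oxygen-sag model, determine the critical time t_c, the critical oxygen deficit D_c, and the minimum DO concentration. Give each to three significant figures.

At the critical point dD/dt = 0, so k_1 L₀ e^(−k_1 t) = k_a D. Substituting D(t) from the Streeter–Phelps equation and solving for t gives
t_c = ln[(k_a/k_1)(1 − D₀(k_a−k_1)/(k_1 L₀))] / (k_a−k_1).
Here k_a−k_1 = 1.686 d⁻¹ and 1 − D₀(k_a−k_1)/(k_1 L₀) = 1 − 3.27×1.686/(0.254×27.1) = 0.1991, so
t_c = ln(7.638 × 0.1991) / 1.686 = 0.4189 / 1.686 = 0.2485 d.
D_c = (k_1/k_a) L₀ e^(−k_1 t_c) = (0.254/1.94) × 27.1 × e^(−0.254×0.2485) = 0.1309 × 27.1 × 0.9388 = 3.331 mg/L.
Minimum DO = C_s − D_c = 10.1 − 3.331 = 6.769 mg/L.

t_c ≈ 0.248 d; D_c ≈ 3.33 mg/L; min DO ≈ 6.77 mg/L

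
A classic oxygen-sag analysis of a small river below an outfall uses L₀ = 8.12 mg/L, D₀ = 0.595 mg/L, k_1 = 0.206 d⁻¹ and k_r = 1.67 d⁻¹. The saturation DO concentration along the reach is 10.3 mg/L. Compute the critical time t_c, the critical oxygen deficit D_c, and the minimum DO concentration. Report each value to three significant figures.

t_c ≈ 0.927 d; D_c ≈ 0.828 mg/L; min DO ≈ 9.47 mg/L

t_c = [1/(k_r−k_1)] ln[(k_r/k_1)(1 − D₀(k_r−k_1)/(k_1 L₀))]
= [1/(1.67−0.206)] ln[(1.67/0.206)(1 − 0.595×1.464/(0.206×8.12))]
= (1/1.464) ln[8.107 × 0.4792] = 0.6831 × ln(3.885) = 0.6831 × 1.357 = 0.9270 d.
D_c = (k_1/k_r) L₀ e^(−k_1 t_c) = (0.206/1.67) × 8.12 × e^(−0.206×0.9270) = 0.1234 × 8.12 × 0.8262 = 0.8275 mg/L.
Minimum DO = C_s − D_c = 10.3 − 0.8275 = 9.472 mg/L.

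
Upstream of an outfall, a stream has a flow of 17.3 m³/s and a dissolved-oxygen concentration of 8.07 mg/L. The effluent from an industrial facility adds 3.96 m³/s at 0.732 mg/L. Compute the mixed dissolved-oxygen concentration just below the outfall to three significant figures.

6.70 mg/L

Flow-weighted mixing: C = (Q_r C_r + Q_w C_w)/(Q_r + Q_w)
= (17.3×8.07 + 3.96×0.732)/(17.3 + 3.96) = 142.5/21.26 = 6.703 mg/L.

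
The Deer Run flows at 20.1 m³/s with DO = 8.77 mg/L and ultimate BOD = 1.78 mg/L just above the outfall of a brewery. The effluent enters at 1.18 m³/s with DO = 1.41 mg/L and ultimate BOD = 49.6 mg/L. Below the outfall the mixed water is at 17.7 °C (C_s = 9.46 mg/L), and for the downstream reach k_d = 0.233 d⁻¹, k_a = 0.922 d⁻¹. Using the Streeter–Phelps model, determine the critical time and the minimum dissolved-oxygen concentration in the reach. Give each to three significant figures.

t_c ≈ 0.0813 d; minimum DO ≈ 8.36 mg/L

Mixed DO = (20.1×8.77 + 1.18×1.41)/(20.1+1.18) = 177.9/21.28 = 8.362 mg/L.
Mixed L₀ = (20.1×1.78 + 1.18×49.6)/(21.28) = 94.31/21.28 = 4.432 mg/L.
Initial deficit D₀ = C_s − DO₀ = 9.46 − 8.362 = 1.098 mg/L.
t_c = (1/0.6890) ln[(0.922/0.233)(1 − 1.098×0.6890/(0.233×4.432))] = 1.451 × ln(1.058) = 0.08128 d.
D_c = (0.233/0.922) × 4.432 × e^(−0.233×0.08128) = 0.2527 × 4.432 × 0.9812 = 1.099 mg/L.
Minimum DO = 9.46 − 1.099 = 8.361 mg/L.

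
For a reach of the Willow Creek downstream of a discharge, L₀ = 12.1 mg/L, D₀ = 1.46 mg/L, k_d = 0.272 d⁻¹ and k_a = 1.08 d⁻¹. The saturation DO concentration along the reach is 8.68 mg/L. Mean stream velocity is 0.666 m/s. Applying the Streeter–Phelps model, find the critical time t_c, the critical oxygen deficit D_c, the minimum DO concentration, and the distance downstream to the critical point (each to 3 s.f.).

t_c ≈ 1.16 d; D_c ≈ 2.22 mg/L; min DO ≈ 6.46 mg/L; x_c ≈ 66.6 km

With k_a/k_d = 3.971 and 1 − D₀(k_a−k_d)/(k_d L₀) = 0.6416,
t_c = ln(3.971 × 0.6416) / (1.08 − 0.272) = ln(2.547) / 0.8080 = 0.9351/0.8080 = 1.157 d.
L(t_c) = L₀ e^(−k_d t_c) = 12.1 × 0.7300 = 8.832 mg/L, and at the critical point k_a D_c = k_d L, so D_c = (0.272/1.08) × 8.832 = 2.224 mg/L.
Minimum DO = C_s − D_c = 8.68 − 2.224 = 6.456 mg/L.
x_c = v t_c = 0.666 m/s × 1.157 d × 86400 s/d = 66590 m ≈ 66.6 km.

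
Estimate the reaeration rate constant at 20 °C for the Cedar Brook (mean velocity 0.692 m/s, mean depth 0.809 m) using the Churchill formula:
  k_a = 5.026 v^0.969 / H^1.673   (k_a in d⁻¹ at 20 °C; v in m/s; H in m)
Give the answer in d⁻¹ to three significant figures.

k_a = 5.026 × 0.692^0.969 / 0.809^1.673 = 5.026 × 0.6999 / 0.7015 = 5.015 d⁻¹.

k_a ≈ 5.02 d⁻¹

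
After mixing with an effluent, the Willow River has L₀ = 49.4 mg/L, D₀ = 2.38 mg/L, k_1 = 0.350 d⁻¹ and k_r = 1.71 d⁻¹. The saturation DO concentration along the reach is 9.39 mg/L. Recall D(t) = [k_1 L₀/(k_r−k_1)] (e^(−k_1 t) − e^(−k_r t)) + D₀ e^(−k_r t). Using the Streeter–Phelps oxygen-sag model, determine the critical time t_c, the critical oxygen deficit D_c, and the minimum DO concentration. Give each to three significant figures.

With k_r/k_1 = 4.886 and 1 − D₀(k_r−k_1)/(k_1 L₀) = 0.8128,
t_c = ln(4.886 × 0.8128) / (1.71 − 0.350) = ln(3.971) / 1.360 = 1.379/1.360 = 1.014 d.
L(t_c) = L₀ e^(−k_1 t_c) = 49.4 × 0.7012 = 34.64 mg/L, and at the critical point k_r D_c = k_1 L, so D_c = (0.350/1.71) × 34.64 = 7.090 mg/L.
Minimum DO = C_s − D_c = 9.39 − 7.090 = 2.300 mg/L.

t_c ≈ 1.01 d; D_c ≈ 7.09 mg/L; min DO ≈ 2.30 mg/L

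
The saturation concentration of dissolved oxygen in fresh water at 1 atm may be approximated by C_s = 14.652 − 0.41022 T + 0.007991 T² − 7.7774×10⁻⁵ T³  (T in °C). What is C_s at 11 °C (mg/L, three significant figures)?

C_s ≈ 11.0 mg/L

C_s = 14.652 − 0.41022×11 + 0.007991×11² − 7.7774×10⁻⁵×11³ = 11.00 mg/L.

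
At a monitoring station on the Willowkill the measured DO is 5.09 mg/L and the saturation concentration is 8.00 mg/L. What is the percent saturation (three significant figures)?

% saturation = C/C_s × 100 = 5.09/8.00 × 100 = 63.6 %.

63.6 % saturation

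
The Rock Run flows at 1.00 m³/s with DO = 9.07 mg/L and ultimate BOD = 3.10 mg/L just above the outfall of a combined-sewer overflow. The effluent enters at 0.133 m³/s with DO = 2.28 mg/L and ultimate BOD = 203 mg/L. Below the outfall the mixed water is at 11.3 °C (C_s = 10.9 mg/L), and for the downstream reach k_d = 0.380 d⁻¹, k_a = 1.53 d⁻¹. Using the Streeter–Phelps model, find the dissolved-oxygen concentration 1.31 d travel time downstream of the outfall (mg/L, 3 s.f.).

DO ≈ 6.39 mg/L

Mixed DO = (1.00×9.07 + 0.133×2.28)/(1.00+0.133) = 9.373/1.133 = 8.273 mg/L.
Mixed L₀ = (1.00×3.10 + 0.133×203)/(1.133) = 30.10/1.133 = 26.57 mg/L.
Initial deficit D₀ = C_s − DO₀ = 10.9 − 8.273 = 2.627 mg/L.
D(1.31) = [0.380×26.57/(1.53−0.380)](e^(−0.380×1.31) − e^(−1.53×1.31)) + 2.627 e^(−1.53×1.31)
= 8.778 × (0.6079 − 0.1348) + 2.627 × 0.1348 = 4.507 mg/L.
DO = 10.9 − 4.507 = 6.393 mg/L.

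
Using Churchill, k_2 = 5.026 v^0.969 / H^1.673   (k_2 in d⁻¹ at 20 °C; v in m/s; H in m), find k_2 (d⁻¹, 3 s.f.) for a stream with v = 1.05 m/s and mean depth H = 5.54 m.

k_2 = 5.026 × 1.05^0.969 / 5.54^1.673 = 5.026 × 1.048 / 17.53 = 0.3005 d⁻¹.

k_2 ≈ 0.301 d⁻¹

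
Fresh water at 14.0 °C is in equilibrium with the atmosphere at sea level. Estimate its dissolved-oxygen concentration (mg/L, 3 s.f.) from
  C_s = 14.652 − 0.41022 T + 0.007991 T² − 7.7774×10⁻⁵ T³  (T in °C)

C_s = 14.652 − 0.41022×14.0 + 0.007991×14.0² − 7.7774×10⁻⁵×14.0³ = 10.26 mg/L.

C_s ≈ 10.3 mg/L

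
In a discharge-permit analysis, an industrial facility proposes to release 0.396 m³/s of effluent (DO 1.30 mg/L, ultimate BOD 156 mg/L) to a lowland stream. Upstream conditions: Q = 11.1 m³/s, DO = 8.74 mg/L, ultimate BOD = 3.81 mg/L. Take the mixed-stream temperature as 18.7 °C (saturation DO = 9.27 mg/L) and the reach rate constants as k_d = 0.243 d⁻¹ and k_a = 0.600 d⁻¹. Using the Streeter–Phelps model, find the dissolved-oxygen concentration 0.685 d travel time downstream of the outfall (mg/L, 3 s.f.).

DO ≈ 7.62 mg/L

Mixed DO = (11.1×8.74 + 0.396×1.30)/(11.1+0.396) = 97.53/11.50 = 8.484 mg/L.
Mixed L₀ = (11.1×3.81 + 0.396×156)/(11.50) = 104.1/11.50 = 9.052 mg/L.
Initial deficit D₀ = C_s − DO₀ = 9.27 − 8.484 = 0.7863 mg/L.
D(0.685) = [0.243×9.052/(0.600−0.243)](e^(−0.243×0.685) − e^(−0.600×0.685)) + 0.7863 e^(−0.600×0.685)
= 6.162 × (0.8467 − 0.6630) + 0.7863 × 0.6630 = 1.653 mg/L.
DO = 9.27 − 1.653 = 7.617 mg/L.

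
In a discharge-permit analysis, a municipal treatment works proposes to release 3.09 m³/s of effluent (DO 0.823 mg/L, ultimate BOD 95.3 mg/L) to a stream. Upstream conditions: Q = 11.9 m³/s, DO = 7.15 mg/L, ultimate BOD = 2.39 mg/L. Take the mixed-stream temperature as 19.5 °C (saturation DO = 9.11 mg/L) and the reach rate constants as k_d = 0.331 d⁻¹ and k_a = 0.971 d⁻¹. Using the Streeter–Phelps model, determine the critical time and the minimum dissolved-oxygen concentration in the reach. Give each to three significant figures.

Mixed DO = (11.9×7.15 + 3.09×0.823)/(11.9+3.09) = 87.63/14.99 = 5.846 mg/L.
Mixed L₀ = (11.9×2.39 + 3.09×95.3)/(14.99) = 322.9/14.99 = 21.54 mg/L.
Initial deficit D₀ = C_s − DO₀ = 9.11 − 5.846 = 3.264 mg/L.
t_c = (1/0.6400) ln[(0.971/0.331)(1 − 3.264×0.6400/(0.331×21.54))] = 1.563 × ln(2.074) = 1.140 d.
D_c = (0.331/0.971) × 21.54 × e^(−0.331×1.140) = 0.3409 × 21.54 × 0.6857 = 5.036 mg/L.
Minimum DO = 9.11 − 5.036 = 4.074 mg/L.

t_c ≈ 1.14 d; minimum DO ≈ 4.07 mg/L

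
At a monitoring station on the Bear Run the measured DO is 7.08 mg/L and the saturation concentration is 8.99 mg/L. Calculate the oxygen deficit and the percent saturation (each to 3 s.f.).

D = C_s − C = 8.99 − 7.08 = 1.91 mg/L.
% saturation = 7.08/8.99 × 100 = 78.8 %.

D ≈ 1.91 mg/L; 78.8 % saturation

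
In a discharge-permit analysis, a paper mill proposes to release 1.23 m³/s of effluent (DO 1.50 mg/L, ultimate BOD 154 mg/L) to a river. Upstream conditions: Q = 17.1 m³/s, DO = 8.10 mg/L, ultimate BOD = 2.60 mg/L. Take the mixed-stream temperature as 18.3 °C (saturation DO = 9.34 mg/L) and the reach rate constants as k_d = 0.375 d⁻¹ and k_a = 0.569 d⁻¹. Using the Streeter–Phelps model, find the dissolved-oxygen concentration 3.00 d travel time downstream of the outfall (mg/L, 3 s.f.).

Mixed DO = (17.1×8.10 + 1.23×1.50)/(17.1+1.23) = 140.4/18.33 = 7.657 mg/L.
Mixed L₀ = (17.1×2.60 + 1.23×154)/(18.33) = 233.9/18.33 = 12.76 mg/L.
Initial deficit D₀ = C_s − DO₀ = 9.34 − 7.657 = 1.683 mg/L.
D(3.00) = [0.375×12.76/(0.569−0.375)](e^(−0.375×3.00) − e^(−0.569×3.00)) + 1.683 e^(−0.569×3.00)
= 24.66 × (0.3247 − 0.1814) + 1.683 × 0.1814 = 3.838 mg/L.
DO = 9.34 − 3.838 = 5.502 mg/L.

DO ≈ 5.50 mg/L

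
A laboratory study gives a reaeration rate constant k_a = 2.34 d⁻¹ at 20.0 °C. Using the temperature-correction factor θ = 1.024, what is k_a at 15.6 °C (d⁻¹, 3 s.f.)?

k_a(T₂) = k_a(T₁) · θ^(T₂−T₁) = 2.34 × 1.024^(15.6−20.0)
= 2.34 × 1.024^-4.40 = 2.34 × 0.9009 = 2.108 d⁻¹.

k_a ≈ 2.11 d⁻¹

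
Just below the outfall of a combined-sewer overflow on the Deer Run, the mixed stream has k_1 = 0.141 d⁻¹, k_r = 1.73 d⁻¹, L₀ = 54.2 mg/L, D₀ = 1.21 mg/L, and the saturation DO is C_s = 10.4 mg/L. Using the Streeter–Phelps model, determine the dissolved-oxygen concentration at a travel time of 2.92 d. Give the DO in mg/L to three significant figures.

DO ≈ 7.24 mg/L

k_1 L₀/(k_r−k_1) = 0.141×54.2/(1.73−0.141) = 7.642/1.589 = 4.809 mg/L.
e^(−k_1 t) = e^(−0.141×2.920) = 0.6625; e^(−k_r t) = e^(−1.73×2.920) = 0.006399.
D = 4.809 × (0.6625 − 0.006399) + 1.21 × 0.006399 = 3.156 + 0.007743 = 3.163 mg/L.
DO = C_s − D = 10.4 − 3.163 = 7.237 mg/L.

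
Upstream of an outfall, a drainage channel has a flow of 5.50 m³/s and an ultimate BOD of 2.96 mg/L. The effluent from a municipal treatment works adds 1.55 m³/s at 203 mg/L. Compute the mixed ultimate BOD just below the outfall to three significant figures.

Flow-weighted mixing: C = (Q_r C_r + Q_w C_w)/(Q_r + Q_w)
= (5.50×2.96 + 1.55×203)/(5.50 + 1.55) = 330.9/7.050 = 46.94 mg/L.

46.9 mg/L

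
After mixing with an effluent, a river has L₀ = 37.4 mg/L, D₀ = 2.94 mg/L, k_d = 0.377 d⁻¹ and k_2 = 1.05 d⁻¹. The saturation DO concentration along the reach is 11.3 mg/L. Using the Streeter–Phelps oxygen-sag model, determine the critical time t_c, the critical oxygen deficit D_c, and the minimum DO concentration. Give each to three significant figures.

With k_2/k_d = 2.785 and 1 − D₀(k_2−k_d)/(k_d L₀) = 0.8597,
t_c = ln(2.785 × 0.8597) / (1.05 − 0.377) = ln(2.394) / 0.6730 = 0.8731/0.6730 = 1.297 d.
D_c = (k_d/k_2) L₀ e^(−k_d t_c) = (0.377/1.05) × 37.4 × e^(−0.377×1.297) = 0.3590 × 37.4 × 0.6132 = 8.234 mg/L.
Minimum DO = C_s − D_c = 11.3 − 8.234 = 3.066 mg/L.

t_c ≈ 1.30 d; D_c ≈ 8.23 mg/L; min DO ≈ 3.07 mg/L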